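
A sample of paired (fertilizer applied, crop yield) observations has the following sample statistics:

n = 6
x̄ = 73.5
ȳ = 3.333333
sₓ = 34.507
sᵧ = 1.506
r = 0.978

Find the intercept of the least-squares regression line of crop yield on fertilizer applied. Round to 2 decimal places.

b = r · sᵧ/sₓ = 0.978 · 1.506/34.507 = 0.042683
a = ȳ − b·x̄ = 3.333333 − 0.042683·73.5 = 0.196120

0.20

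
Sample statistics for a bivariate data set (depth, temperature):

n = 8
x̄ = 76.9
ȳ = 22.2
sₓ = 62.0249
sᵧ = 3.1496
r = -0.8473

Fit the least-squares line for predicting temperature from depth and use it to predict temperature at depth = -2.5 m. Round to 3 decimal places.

b = r · sᵧ/sₓ = -0.8473 · 3.1496/62.0249 = -0.043026
a = ȳ − b·x̄ = 22.2 − (-0.043026)·76.9 = 25.508666
ŷ(-2.5) = a + b·-2.5 = 25.508666 + (-0.043026)·(-2.5) = 25.616229

25.616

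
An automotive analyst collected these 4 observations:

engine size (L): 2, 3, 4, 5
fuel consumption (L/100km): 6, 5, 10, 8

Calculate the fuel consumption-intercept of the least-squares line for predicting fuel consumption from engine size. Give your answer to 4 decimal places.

3.4000

n = 4, Σx = 14, Σy = 29, Σxy = 107, Σx² = 54
Sxx = Σx² − (Σx)²/n = 54 − 49 = 5
Sxy = Σxy − (Σx)(Σy)/n = 107 − 101.5 = 5.5
b = Sxy/Sxx = 5.5/5 = 1.1
a = ȳ − b·x̄ = 7.25 − 1.1·3.5 = 3.4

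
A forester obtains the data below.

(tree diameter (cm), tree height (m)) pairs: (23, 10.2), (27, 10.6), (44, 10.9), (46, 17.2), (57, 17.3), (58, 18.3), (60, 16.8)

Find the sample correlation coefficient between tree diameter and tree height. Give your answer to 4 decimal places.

n = 7, Σx = 315, Σy = 101.3, Σxy = 4847.1, Σx² = 15523, Σy² = 1547.47
Sxx = Σx² − (Σx)²/n = 15523 − 14175 = 1348
Sxy = Σxy − (Σx)(Σy)/n = 4847.1 − 4558.5 = 288.6
Syy = Σy² − (Σy)²/n = 1547.47 − 1465.955714 = 81.514286
r = Sxy/√(Sxx·Syy) = 288.6/√(109881.257143) = 288.6/331.483419 = 0.870632

0.8706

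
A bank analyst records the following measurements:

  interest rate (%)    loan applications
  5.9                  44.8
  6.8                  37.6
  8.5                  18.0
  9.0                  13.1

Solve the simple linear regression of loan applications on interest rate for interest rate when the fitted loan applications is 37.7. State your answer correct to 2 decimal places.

n = 4, Σx = 30.2, Σy = 113.5, Σxy = 790.9, Σx² = 234.3
Sxx = Σx² − (Σx)²/n = 234.3 − 228.01 = 6.29
Sxy = Σxy − (Σx)(Σy)/n = 790.9 − 856.925 = -66.025
b = Sxy/Sxx = -66.025/6.29 = -10.496820
a = ȳ − b·x̄ = 28.375 − (-10.496820)·7.55 = 107.625994
Set a + b·x = 37.7: x = (37.7 − 107.625994) / (-10.496820) = 6.661636

6.66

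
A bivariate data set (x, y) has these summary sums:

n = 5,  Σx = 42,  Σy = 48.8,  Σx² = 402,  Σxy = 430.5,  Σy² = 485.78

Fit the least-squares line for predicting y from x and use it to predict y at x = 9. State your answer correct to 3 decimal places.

Sxx = Σx² − (Σx)²/n = 402 − 352.8 = 49.2
Sxy = Σxy − (Σx)(Σy)/n = 430.5 − 409.92 = 20.58
b = Sxy/Sxx = 20.58/49.2 = 0.418293
a = ȳ − b·x̄ = 9.76 − 0.418293·8.4 = 6.246341
ŷ(9) = a + b·9 = 6.246341 + 0.418293·9 = 10.010976

10.011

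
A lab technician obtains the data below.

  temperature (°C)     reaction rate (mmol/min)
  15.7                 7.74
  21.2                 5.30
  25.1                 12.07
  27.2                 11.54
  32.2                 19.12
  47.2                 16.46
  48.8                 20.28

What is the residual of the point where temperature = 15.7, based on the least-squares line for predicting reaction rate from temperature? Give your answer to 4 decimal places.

n = 7, Σx = 217.4, Σy = 92.51, Σxy = 3232.963, Σx² = 7711.9
Sxx = Σx² − (Σx)²/n = 7711.9 − 6751.822857 = 960.077143
Sxy = Σxy − (Σx)(Σy)/n = 3232.963 − 2873.096286 = 359.866714
b = Sxy/Sxx = 359.866714/960.077143 = 0.374831
a = ȳ − b·x̄ = 13.215714 − 0.374831·31.057143 = 1.574533
ŷ(15.7) = 1.574533 + 0.374831·15.7 = 7.459380
residual = y − ŷ = 7.74 − 7.459380 = 0.280620

0.2806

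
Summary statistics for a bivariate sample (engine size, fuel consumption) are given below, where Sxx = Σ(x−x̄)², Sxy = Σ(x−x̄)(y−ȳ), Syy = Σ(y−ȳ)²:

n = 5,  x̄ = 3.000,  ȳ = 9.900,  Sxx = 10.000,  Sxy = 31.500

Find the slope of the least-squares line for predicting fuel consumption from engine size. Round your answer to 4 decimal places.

b = Sxy/Sxx = 31.5/10 = 3.15

3.1500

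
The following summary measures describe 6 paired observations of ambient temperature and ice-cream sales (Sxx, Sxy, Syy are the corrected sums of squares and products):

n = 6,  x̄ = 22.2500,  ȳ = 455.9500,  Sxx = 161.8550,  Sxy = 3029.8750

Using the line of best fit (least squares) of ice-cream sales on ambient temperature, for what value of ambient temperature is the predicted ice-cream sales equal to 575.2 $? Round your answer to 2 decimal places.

b = Sxy/Sxx = 3029.875/161.855 = 18.719687
a = ȳ − b·x̄ = 455.95 − 18.719687·22.25 = 39.436956
Set a + b·x = 575.2: x = (575.2 − 39.436956) / 18.719687 = 28.620299

28.62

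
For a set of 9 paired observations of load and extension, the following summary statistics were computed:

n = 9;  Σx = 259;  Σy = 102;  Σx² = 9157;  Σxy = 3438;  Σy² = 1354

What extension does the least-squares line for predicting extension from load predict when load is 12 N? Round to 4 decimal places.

Sxx = Σx² − (Σx)²/n = 9157 − 7453.444444 = 1703.555556
Sxy = Σxy − (Σx)(Σy)/n = 3438 − 2935.333333 = 502.666667
b = Sxy/Sxx = 502.666667/1703.555556 = 0.295069
a = ȳ − b·x̄ = 11.333333 − 0.295069·28.777778 = 2.841899
ŷ(12) = a + b·12 = 2.841899 + 0.295069·12 = 6.382729

6.3827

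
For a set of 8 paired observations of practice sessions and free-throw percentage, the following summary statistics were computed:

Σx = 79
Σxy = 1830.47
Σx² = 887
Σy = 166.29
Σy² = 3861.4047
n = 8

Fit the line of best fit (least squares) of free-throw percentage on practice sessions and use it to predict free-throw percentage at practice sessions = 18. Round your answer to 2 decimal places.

Sxx = Σx² − (Σx)²/n = 887 − 780.125 = 106.875
Sxy = Σxy − (Σx)(Σy)/n = 1830.47 − 1642.11375 = 188.35625
b = Sxy/Sxx = 188.35625/106.875 = 1.762398
a = ȳ − b·x̄ = 20.78625 − 1.762398·9.875 = 3.382573
ŷ(18) = a + b·18 = 3.382573 + 1.762398·18 = 35.105731

35.11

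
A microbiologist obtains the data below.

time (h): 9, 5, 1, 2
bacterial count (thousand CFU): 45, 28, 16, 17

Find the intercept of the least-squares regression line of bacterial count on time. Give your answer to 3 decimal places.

n = 4, Σx = 17, Σy = 106, Σxy = 595, Σx² = 111
Sxx = Σx² − (Σx)²/n = 111 − 72.25 = 38.75
Sxy = Σxy − (Σx)(Σy)/n = 595 − 450.5 = 144.5
b = Sxy/Sxx = 144.5/38.75 = 3.729032
a = ȳ − b·x̄ = 26.5 − 3.729032·4.25 = 10.651613

10.652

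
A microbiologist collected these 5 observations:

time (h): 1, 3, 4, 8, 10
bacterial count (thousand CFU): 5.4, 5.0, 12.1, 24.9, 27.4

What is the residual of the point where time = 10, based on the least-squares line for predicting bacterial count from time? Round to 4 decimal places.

-0.9650

n = 5, Σx = 26, Σy = 74.8, Σxy = 542, Σx² = 190
Sxx = Σx² − (Σx)²/n = 190 − 135.2 = 54.8
Sxy = Σxy − (Σx)(Σy)/n = 542 − 388.96 = 153.04
b = Sxy/Sxx = 153.04/54.8 = 2.792701
a = ȳ − b·x̄ = 14.96 − 2.792701·5.2 = 0.437956
ŷ(10) = 0.437956 + 2.792701·10 = 28.364964
residual = y − ŷ = 27.4 − 28.364964 = -0.964964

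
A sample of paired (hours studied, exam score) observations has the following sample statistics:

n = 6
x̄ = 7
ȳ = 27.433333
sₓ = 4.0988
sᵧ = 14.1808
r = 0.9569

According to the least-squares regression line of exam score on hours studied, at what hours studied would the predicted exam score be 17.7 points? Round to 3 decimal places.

4.060

b = r · sᵧ/sₓ = 0.9569 · 14.1808/4.0988 = 3.310629
a = ȳ − b·x̄ = 27.433333 − 3.310629·7 = 4.258928
Set a + b·x = 17.7: x = (17.7 − 4.258928) / 3.310629 = 4.059975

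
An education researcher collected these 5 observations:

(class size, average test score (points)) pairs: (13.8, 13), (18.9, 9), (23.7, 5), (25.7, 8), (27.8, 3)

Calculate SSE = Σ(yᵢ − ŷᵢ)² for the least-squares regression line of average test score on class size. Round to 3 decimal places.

n = 5, Σx = 109.9, Σy = 38, Σxy = 757, Σx² = 2542.67, Σy² = 348
Sxx = Σx² − (Σx)²/n = 2542.67 − 2415.602 = 127.068
Sxy = Σxy − (Σx)(Σy)/n = 757 − 835.24 = -78.24
Syy = Σy² − (Σy)²/n = 348 − 288.8 = 59.2
b = Sxy/Sxx = -78.24/127.068 = -0.615733
SSE = Syy − b·Sxy = 59.2 − (-0.615733)·(-78.24) = 11.025026

11.025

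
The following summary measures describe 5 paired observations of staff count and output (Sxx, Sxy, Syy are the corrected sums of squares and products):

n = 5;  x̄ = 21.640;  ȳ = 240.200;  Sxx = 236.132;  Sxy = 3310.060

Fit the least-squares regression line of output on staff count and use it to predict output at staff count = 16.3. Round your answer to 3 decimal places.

b = Sxy/Sxx = 3310.06/236.132 = 14.017837
a = ȳ − b·x̄ = 240.2 − 14.017837·21.64 = -63.146003
ŷ(16.3) = a + b·16.3 = -63.146003 + 14.017837·16.3 = 165.344748

165.345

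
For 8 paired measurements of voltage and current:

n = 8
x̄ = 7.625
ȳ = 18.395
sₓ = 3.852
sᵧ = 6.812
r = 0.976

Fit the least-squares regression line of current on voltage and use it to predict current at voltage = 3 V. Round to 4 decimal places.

10.4123

b = r · sᵧ/sₓ = 0.976 · 6.812/3.852 = 1.725990
a = ȳ − b·x̄ = 18.395 − 1.725990·7.625 = 5.234329
ŷ(3) = a + b·3 = 5.234329 + 1.725990·3 = 10.412298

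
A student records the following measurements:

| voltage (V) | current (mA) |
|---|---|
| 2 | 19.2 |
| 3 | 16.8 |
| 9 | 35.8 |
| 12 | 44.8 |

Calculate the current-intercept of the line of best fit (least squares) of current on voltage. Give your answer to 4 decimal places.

n = 4, Σx = 26, Σy = 116.6, Σxy = 948.6, Σx² = 238
Sxx = Σx² − (Σx)²/n = 238 − 169 = 69
Sxy = Σxy − (Σx)(Σy)/n = 948.6 − 757.9 = 190.7
b = Sxy/Sxx = 190.7/69 = 2.763768
a = ȳ − b·x̄ = 29.15 − 2.763768·6.5 = 11.185507

11.1855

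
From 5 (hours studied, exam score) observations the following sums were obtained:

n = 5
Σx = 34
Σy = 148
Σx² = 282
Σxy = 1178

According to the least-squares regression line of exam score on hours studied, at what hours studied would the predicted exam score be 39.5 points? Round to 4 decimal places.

9.7308

Sxx = Σx² − (Σx)²/n = 282 − 231.2 = 50.8
Sxy = Σxy − (Σx)(Σy)/n = 1178 − 1006.4 = 171.6
b = Sxy/Sxx = 171.6/50.8 = 3.377953
a = ȳ − b·x̄ = 29.6 − 3.377953·6.8 = 6.629921
Set a + b·x = 39.5: x = (39.5 − 6.629921) / 3.377953 = 9.730769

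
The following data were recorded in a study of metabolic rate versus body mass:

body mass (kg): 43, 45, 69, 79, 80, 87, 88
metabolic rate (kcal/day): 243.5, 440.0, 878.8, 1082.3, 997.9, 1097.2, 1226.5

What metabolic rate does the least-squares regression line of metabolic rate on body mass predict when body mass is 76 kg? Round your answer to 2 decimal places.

n = 7, Σx = 491, Σy = 5966.2, Σxy = 459629.8, Σx² = 36589
Sxx = Σx² − (Σx)²/n = 36589 − 34440.142857 = 2148.857143
Sxy = Σxy − (Σx)(Σy)/n = 459629.8 − 418486.314286 = 41143.485714
b = Sxy/Sxx = 41143.485714/2148.857143 = 19.146683
a = ȳ − b·x̄ = 852.314286 − 19.146683·70.142857 = -490.688738
ŷ(76) = a + b·76 = -490.688738 + 19.146683·76 = 964.459141

964.46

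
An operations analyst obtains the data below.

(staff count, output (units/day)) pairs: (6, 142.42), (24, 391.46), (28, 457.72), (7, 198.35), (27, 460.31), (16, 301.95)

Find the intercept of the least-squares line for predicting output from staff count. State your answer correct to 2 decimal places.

n = 6, Σx = 108, Σy = 1952.21, Σxy = 41713.74, Σx² = 2430
Sxx = Σx² − (Σx)²/n = 2430 − 1944 = 486
Sxy = Σxy − (Σx)(Σy)/n = 41713.74 − 35139.78 = 6573.96
b = Sxy/Sxx = 6573.96/486 = 13.526667
a = ȳ − b·x̄ = 325.368333 − 13.526667·18 = 81.888333

81.89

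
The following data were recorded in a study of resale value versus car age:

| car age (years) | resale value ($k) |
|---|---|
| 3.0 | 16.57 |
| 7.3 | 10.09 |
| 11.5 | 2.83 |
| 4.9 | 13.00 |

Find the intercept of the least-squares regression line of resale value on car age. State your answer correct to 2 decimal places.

21.22

n = 4, Σx = 26.7, Σy = 42.49, Σxy = 219.612, Σx² = 218.55
Sxx = Σx² − (Σx)²/n = 218.55 − 178.2225 = 40.3275
Sxy = Σxy − (Σx)(Σy)/n = 219.612 − 283.62075 = -64.00875
b = Sxy/Sxx = -64.00875/40.3275 = -1.587223
a = ȳ − b·x̄ = 10.6225 − (-1.587223)·6.675 = 21.217216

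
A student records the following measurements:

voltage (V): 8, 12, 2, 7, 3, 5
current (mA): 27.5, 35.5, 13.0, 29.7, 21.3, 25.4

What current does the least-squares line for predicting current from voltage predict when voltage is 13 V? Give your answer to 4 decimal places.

38.7940

n = 6, Σx = 37, Σy = 152.4, Σxy = 1070.8, Σx² = 295
Sxx = Σx² − (Σx)²/n = 295 − 228.166667 = 66.833333
Sxy = Σxy − (Σx)(Σy)/n = 1070.8 − 939.8 = 131
b = Sxy/Sxx = 131/66.833333 = 1.960100
a = ȳ − b·x̄ = 25.4 − 1.960100·6.166667 = 13.312718
ŷ(13) = a + b·13 = 13.312718 + 1.960100·13 = 38.794015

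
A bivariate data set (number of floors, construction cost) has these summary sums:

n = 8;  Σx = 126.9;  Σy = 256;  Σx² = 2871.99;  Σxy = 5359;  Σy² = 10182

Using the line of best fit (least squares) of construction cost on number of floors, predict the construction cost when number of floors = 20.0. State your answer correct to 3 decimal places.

38.253

Sxx = Σx² − (Σx)²/n = 2871.99 − 2012.95125 = 859.03875
Sxy = Σxy − (Σx)(Σy)/n = 5359 − 4060.8 = 1298.2
b = Sxy/Sxx = 1298.2/859.03875 = 1.511224
a = ȳ − b·x̄ = 32 − 1.511224·15.8625 = 8.028209
ŷ(20.0) = a + b·20.0 = 8.028209 + 1.511224·20 = 38.252689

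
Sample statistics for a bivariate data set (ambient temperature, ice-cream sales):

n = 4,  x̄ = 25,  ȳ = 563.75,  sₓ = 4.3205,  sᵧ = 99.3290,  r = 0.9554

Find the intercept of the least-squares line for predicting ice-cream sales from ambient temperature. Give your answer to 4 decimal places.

b = r · sᵧ/sₓ = 0.9554 · 99.329/4.3205 = 21.964802
a = ȳ − b·x̄ = 563.75 − 21.964802·25 = 14.629953

14.6300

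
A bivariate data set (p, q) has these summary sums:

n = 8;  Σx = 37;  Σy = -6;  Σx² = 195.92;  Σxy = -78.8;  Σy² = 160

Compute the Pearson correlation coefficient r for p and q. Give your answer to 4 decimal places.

Sxx = Σx² − (Σx)²/n = 195.92 − 171.125 = 24.795
Sxy = Σxy − (Σx)(Σy)/n = -78.8 − (-27.75) = -51.05
Syy = Σy² − (Σy)²/n = 160 − 4.5 = 155.5
r = Sxy/√(Sxx·Syy) = -51.05/√(3855.6225) = -51.05/62.093659 = -0.822145

-0.8221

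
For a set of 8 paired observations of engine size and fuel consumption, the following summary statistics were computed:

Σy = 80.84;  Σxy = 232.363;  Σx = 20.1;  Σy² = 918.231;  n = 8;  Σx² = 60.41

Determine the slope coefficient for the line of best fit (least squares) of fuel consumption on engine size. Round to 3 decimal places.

2.952

Sxx = Σx² − (Σx)²/n = 60.41 − 50.50125 = 9.90875
Sxy = Σxy − (Σx)(Σy)/n = 232.363 − 203.1105 = 29.2525
b = Sxy/Sxx = 29.2525/9.90875 = 2.952189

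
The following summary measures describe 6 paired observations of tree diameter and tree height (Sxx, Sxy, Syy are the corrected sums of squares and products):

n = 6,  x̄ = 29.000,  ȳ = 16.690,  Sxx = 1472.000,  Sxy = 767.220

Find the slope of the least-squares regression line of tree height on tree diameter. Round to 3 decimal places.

0.521

b = Sxy/Sxx = 767.22/1472 = 0.521209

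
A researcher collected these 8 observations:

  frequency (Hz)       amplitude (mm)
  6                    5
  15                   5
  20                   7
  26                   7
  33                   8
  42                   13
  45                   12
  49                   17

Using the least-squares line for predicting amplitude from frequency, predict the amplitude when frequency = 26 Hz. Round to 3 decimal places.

n = 8, Σx = 236, Σy = 74, Σxy = 2610, Σx² = 8616
Sxx = Σx² − (Σx)²/n = 8616 − 6962 = 1654
Sxy = Σxy − (Σx)(Σy)/n = 2610 − 2183 = 427
b = Sxy/Sxx = 427/1654 = 0.258162
a = ȳ − b·x̄ = 9.25 − 0.258162·29.5 = 1.634220
ŷ(26) = a + b·26 = 1.634220 + 0.258162·26 = 8.346433

8.346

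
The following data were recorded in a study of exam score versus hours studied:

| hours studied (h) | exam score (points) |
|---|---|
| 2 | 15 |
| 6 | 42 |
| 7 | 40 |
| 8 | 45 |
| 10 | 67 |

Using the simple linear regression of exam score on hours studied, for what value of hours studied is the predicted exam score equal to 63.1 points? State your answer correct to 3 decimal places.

n = 5, Σx = 33, Σy = 209, Σxy = 1592, Σx² = 253
Sxx = Σx² − (Σx)²/n = 253 − 217.8 = 35.2
Sxy = Σxy − (Σx)(Σy)/n = 1592 − 1379.4 = 212.6
b = Sxy/Sxx = 212.6/35.2 = 6.039773
a = ȳ − b·x̄ = 41.8 − 6.039773·6.6 = 1.9375
Set a + b·x = 63.1: x = (63.1 − 1.9375) / 6.039773 = 10.126623

10.127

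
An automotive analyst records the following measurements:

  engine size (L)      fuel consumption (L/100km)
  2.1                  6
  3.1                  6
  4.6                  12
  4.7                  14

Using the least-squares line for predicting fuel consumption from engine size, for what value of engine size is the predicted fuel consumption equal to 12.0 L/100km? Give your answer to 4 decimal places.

4.4394

n = 4, Σx = 14.5, Σy = 38, Σxy = 152.2, Σx² = 57.27
Sxx = Σx² − (Σx)²/n = 57.27 − 52.5625 = 4.7075
Sxy = Σxy − (Σx)(Σy)/n = 152.2 − 137.75 = 14.45
b = Sxy/Sxx = 14.45/4.7075 = 3.069570
a = ȳ − b·x̄ = 9.5 − 3.069570·3.625 = -1.627191
Set a + b·x = 12.0: x = (12.0 − (-1.627191)) / 3.069570 = 4.439446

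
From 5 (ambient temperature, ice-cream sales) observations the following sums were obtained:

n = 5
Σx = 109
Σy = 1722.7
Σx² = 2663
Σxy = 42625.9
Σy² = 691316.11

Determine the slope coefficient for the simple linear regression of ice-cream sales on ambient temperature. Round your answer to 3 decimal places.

Sxx = Σx² − (Σx)²/n = 2663 − 2376.2 = 286.8
Sxy = Σxy − (Σx)(Σy)/n = 42625.9 − 37554.86 = 5071.04
b = Sxy/Sxx = 5071.04/286.8 = 17.681450

17.681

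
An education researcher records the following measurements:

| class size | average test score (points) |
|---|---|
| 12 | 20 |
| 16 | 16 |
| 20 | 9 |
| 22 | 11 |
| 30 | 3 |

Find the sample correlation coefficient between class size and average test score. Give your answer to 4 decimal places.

-0.9702

n = 5, Σx = 100, Σy = 59, Σxy = 1008, Σx² = 2184, Σy² = 867
Sxx = Σx² − (Σx)²/n = 2184 − 2000 = 184
Sxy = Σxy − (Σx)(Σy)/n = 1008 − 1180 = -172
Syy = Σy² − (Σy)²/n = 867 − 696.2 = 170.8
r = Sxy/√(Sxx·Syy) = -172/√(31427.2) = -172/177.277184 = -0.970232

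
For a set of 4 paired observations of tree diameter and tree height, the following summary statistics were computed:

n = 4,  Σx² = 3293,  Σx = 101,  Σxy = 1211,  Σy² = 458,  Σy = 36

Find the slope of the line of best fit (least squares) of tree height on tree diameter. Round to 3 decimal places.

0.407

Sxx = Σx² − (Σx)²/n = 3293 − 2550.25 = 742.75
Sxy = Σxy − (Σx)(Σy)/n = 1211 − 909 = 302
b = Sxy/Sxx = 302/742.75 = 0.406597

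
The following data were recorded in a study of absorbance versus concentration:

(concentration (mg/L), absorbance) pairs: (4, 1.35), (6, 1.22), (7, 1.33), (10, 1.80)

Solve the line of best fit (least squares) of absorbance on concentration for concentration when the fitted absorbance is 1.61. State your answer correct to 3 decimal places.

n = 4, Σx = 27, Σy = 5.7, Σxy = 40.03, Σx² = 201
Sxx = Σx² − (Σx)²/n = 201 − 182.25 = 18.75
Sxy = Σxy − (Σx)(Σy)/n = 40.03 − 38.475 = 1.555
b = Sxy/Sxx = 1.555/18.75 = 0.082933
a = ȳ − b·x̄ = 1.425 − 0.082933·6.75 = 0.8652
Set a + b·x = 1.61: x = (1.61 − 0.8652) / 0.082933 = 8.980707

8.981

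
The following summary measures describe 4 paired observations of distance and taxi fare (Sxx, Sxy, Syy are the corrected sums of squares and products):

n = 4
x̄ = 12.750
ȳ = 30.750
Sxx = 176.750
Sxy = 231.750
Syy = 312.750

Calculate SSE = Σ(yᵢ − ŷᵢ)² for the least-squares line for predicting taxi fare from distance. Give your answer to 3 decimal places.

8.885

b = Sxy/Sxx = 231.75/176.75 = 1.311174
SSE = Syy − b·Sxy = 312.75 − 1.311174·231.75 = 8.885431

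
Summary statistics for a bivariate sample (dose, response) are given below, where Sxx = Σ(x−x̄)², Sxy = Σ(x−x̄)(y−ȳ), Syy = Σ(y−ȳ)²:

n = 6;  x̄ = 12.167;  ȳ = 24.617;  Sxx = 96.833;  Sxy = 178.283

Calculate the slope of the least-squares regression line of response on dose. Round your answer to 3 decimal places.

1.841

b = Sxy/Sxx = 178.283/96.833 = 1.841139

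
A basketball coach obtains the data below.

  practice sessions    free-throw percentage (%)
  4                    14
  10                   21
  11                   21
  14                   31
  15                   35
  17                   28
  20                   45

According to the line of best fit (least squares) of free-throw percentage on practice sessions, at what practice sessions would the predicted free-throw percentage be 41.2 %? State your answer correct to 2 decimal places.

20.37

n = 7, Σx = 91, Σy = 195, Σxy = 2832, Σx² = 1347
Sxx = Σx² − (Σx)²/n = 1347 − 1183 = 164
Sxy = Σxy − (Σx)(Σy)/n = 2832 − 2535 = 297
b = Sxy/Sxx = 297/164 = 1.810976
a = ȳ − b·x̄ = 27.857143 − 1.810976·13 = 4.314460
Set a + b·x = 41.2: x = (41.2 − 4.314460) / 1.810976 = 20.367773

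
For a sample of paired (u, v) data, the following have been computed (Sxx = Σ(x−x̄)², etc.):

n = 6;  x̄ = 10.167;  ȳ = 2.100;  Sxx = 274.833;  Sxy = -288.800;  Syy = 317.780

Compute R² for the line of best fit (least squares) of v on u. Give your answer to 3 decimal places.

0.955

R² = Sxy²/(Sxx·Syy) = (-288.8)²/(274.833·317.78) = 0.954990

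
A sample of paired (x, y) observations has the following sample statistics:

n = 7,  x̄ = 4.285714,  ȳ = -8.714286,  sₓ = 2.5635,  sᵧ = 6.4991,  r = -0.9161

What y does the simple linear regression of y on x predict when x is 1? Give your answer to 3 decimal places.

-1.083

b = r · sᵧ/sₓ = -0.9161 · 6.4991/2.5635 = -2.322538
a = ȳ − b·x̄ = -8.714286 − (-2.322538)·4.285714 = 1.239447
ŷ(1) = a + b·1 = 1.239447 + (-2.322538)·1 = -1.083091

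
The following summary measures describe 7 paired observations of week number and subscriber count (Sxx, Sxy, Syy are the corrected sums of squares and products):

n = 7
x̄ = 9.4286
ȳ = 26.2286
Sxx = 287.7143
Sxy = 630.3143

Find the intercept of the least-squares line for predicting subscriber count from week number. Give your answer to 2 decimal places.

b = Sxy/Sxx = 630.3143/287.7143 = 2.190765
a = ȳ − b·x̄ = 26.2286 − 2.190765·9.4286 = 5.572757

5.57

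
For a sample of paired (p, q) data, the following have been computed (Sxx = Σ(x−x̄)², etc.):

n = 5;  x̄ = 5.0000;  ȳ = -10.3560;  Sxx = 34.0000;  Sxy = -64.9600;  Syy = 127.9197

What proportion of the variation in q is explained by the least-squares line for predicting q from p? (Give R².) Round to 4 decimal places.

0.9702

R² = Sxy²/(Sxx·Syy) = (-64.96)²/(34·127.9197) = 0.970232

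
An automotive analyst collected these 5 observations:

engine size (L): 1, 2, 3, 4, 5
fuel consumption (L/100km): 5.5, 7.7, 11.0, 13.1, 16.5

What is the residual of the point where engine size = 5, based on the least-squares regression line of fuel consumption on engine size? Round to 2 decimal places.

0.26

n = 5, Σx = 15, Σy = 53.8, Σxy = 188.8, Σx² = 55
Sxx = Σx² − (Σx)²/n = 55 − 45 = 10
Sxy = Σxy − (Σx)(Σy)/n = 188.8 − 161.4 = 27.4
b = Sxy/Sxx = 27.4/10 = 2.74
a = ȳ − b·x̄ = 10.76 − 2.74·3 = 2.54
ŷ(5) = 2.54 + 2.74·5 = 16.24
residual = y − ŷ = 16.5 − 16.24 = 0.26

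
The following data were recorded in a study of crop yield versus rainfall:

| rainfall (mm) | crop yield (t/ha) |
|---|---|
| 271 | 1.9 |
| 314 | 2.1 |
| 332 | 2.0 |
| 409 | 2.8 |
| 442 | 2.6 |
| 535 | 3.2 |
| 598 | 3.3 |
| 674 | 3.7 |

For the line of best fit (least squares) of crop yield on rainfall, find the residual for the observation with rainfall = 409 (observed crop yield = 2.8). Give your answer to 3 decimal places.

0.272

n = 8, Σx = 3575, Σy = 21.6, Σxy = 10311.9, Σx² = 1743011
Sxx = Σx² − (Σx)²/n = 1743011 − 1597578.125 = 145432.875
Sxy = Σxy − (Σx)(Σy)/n = 10311.9 − 9652.5 = 659.4
b = Sxy/Sxx = 659.4/145432.875 = 0.004534
a = ȳ − b·x̄ = 2.7 − 0.004534·446.875 = 0.673846
ŷ(409) = 0.673846 + 0.004534·409 = 2.528273
residual = y − ŷ = 2.8 − 2.528273 = 0.271727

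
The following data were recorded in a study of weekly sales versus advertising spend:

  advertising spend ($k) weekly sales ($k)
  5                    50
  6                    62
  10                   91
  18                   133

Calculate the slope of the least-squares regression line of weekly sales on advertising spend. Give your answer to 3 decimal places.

6.205

n = 4, Σx = 39, Σy = 336, Σxy = 3926, Σx² = 485
Sxx = Σx² − (Σx)²/n = 485 − 380.25 = 104.75
Sxy = Σxy − (Σx)(Σy)/n = 3926 − 3276 = 650
b = Sxy/Sxx = 650/104.75 = 6.205251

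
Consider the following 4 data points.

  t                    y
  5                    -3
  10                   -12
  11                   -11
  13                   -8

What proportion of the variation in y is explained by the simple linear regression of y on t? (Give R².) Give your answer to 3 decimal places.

0.477

n = 4, Σx = 39, Σy = -34, Σxy = -360, Σx² = 415, Σy² = 338
Sxx = Σx² − (Σx)²/n = 415 − 380.25 = 34.75
Sxy = Σxy − (Σx)(Σy)/n = -360 − (-331.5) = -28.5
Syy = Σy² − (Σy)²/n = 338 − 289 = 49
R² = Sxy²/(Sxx·Syy) = (-28.5)²/(34.75·49) = 0.477022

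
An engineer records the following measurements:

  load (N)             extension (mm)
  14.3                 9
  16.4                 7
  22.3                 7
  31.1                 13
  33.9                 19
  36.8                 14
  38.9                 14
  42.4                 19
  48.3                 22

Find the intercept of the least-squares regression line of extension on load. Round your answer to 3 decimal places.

0.611

n = 9, Σx = 284.4, Σy = 124, Σxy = 4376, Σx² = 10085.26
Sxx = Σx² − (Σx)²/n = 10085.26 − 8987.04 = 1098.22
Sxy = Σxy − (Σx)(Σy)/n = 4376 − 3918.4 = 457.6
b = Sxy/Sxx = 457.6/1098.22 = 0.416674
a = ȳ − b·x̄ = 13.777778 − 0.416674·31.6 = 0.610871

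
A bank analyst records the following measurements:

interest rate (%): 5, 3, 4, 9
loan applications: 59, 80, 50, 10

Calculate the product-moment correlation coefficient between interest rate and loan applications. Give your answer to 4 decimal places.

n = 4, Σx = 21, Σy = 199, Σxy = 825, Σx² = 131, Σy² = 12481
Sxx = Σx² − (Σx)²/n = 131 − 110.25 = 20.75
Sxy = Σxy − (Σx)(Σy)/n = 825 − 1044.75 = -219.75
Syy = Σy² − (Σy)²/n = 12481 − 9900.25 = 2580.75
r = Sxy/√(Sxx·Syy) = -219.75/√(53550.5625) = -219.75/231.409945 = -0.949613

-0.9496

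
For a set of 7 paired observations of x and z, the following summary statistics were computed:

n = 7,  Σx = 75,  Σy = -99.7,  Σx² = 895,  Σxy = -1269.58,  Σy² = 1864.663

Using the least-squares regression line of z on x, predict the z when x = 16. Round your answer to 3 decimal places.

Sxx = Σx² − (Σx)²/n = 895 − 803.571429 = 91.428571
Sxy = Σxy − (Σx)(Σy)/n = -1269.58 − (-1068.214286) = -201.365714
b = Sxy/Sxx = -201.365714/91.428571 = -2.202437
a = ȳ − b·x̄ = -14.242857 − (-2.202437)·10.714286 = 9.354688
ŷ(16) = a + b·16 = 9.354688 + (-2.202437)·16 = -25.884313

-25.884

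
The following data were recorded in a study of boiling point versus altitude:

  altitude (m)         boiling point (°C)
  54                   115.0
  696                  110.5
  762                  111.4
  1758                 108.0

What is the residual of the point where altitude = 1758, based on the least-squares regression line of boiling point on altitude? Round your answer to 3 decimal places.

0.471

n = 4, Σx = 3270, Σy = 444.9, Σxy = 357868.8, Σx² = 4158540
Sxx = Σx² − (Σx)²/n = 4158540 − 2673225 = 1485315
Sxy = Σxy − (Σx)(Σy)/n = 357868.8 − 363705.75 = -5836.95
b = Sxy/Sxx = -5836.95/1485315 = -0.003930
a = ȳ − b·x̄ = 111.225 − (-0.003930)·817.5 = 114.437589
ŷ(1758) = 114.437589 + (-0.003930)·1758 = 107.529049
residual = y − ŷ = 108.0 − 107.529049 = 0.470951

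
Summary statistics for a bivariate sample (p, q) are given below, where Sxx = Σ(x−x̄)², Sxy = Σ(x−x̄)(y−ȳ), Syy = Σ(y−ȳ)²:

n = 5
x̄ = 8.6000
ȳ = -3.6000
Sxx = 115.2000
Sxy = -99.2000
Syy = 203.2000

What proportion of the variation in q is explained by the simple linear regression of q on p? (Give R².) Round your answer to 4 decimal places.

R² = Sxy²/(Sxx·Syy) = (-99.2)²/(115.2·203.2) = 0.420385

0.4204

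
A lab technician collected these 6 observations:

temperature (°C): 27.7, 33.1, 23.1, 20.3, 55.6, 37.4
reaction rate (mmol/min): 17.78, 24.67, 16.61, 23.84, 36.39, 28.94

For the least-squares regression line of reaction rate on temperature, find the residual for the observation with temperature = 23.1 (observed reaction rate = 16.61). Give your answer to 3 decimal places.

n = 6, Σx = 197.2, Σy = 148.23, Σxy = 5282.366, Σx² = 7298.72
Sxx = Σx² − (Σx)²/n = 7298.72 − 6481.306667 = 817.413333
Sxy = Σxy − (Σx)(Σy)/n = 5282.366 − 4871.826 = 410.54
b = Sxy/Sxx = 410.54/817.413333 = 0.502243
a = ȳ − b·x̄ = 24.705 − 0.502243·32.866667 = 8.197952
ŷ(23.1) = 8.197952 + 0.502243·23.1 = 19.799762
residual = y − ŷ = 16.61 − 19.799762 = -3.189762

-3.190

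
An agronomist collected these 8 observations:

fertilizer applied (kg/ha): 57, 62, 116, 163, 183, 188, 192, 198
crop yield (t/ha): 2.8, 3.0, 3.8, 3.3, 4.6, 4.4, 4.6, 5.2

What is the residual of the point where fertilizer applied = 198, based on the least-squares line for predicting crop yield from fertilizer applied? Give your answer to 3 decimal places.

n = 8, Σx = 1159, Σy = 31.7, Σxy = 4906.1, Σx² = 192019
Sxx = Σx² − (Σx)²/n = 192019 − 167910.125 = 24108.875
Sxy = Σxy − (Σx)(Σy)/n = 4906.1 − 4592.5375 = 313.5625
b = Sxy/Sxx = 313.5625/24108.875 = 0.013006
a = ȳ − b·x̄ = 3.9625 − 0.013006·144.875 = 2.078241
ŷ(198) = 2.078241 + 0.013006·198 = 4.653449
residual = y − ŷ = 5.2 − 4.653449 = 0.546551

0.547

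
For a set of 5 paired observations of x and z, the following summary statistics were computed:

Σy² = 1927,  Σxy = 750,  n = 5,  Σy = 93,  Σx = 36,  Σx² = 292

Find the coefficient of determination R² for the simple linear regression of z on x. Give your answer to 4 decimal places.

Sxx = Σx² − (Σx)²/n = 292 − 259.2 = 32.8
Sxy = Σxy − (Σx)(Σy)/n = 750 − 669.6 = 80.4
Syy = Σy² − (Σy)²/n = 1927 − 1729.8 = 197.2
R² = Sxy²/(Sxx·Syy) = (80.4)²/(32.8·197.2) = 0.999382

0.9994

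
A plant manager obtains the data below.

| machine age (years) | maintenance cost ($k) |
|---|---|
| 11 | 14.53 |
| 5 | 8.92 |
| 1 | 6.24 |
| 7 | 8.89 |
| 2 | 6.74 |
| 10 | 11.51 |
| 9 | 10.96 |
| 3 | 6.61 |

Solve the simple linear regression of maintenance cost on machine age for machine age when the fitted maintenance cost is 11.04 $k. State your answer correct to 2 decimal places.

8.41

n = 8, Σx = 48, Σy = 74.4, Σxy = 519.95, Σx² = 390
Sxx = Σx² − (Σx)²/n = 390 − 288 = 102
Sxy = Σxy − (Σx)(Σy)/n = 519.95 − 446.4 = 73.55
b = Sxy/Sxx = 73.55/102 = 0.721078
a = ȳ − b·x̄ = 9.3 − 0.721078·6 = 4.973529
Set a + b·x = 11.04: x = (11.04 − 4.973529) / 0.721078 = 8.413052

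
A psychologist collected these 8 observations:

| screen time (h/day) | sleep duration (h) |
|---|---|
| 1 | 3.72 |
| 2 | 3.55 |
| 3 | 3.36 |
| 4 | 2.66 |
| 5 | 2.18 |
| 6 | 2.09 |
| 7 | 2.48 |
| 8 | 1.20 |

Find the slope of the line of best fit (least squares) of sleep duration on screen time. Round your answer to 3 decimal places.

-0.325

n = 8, Σx = 36, Σy = 21.24, Σxy = 81.94, Σx² = 204
Sxx = Σx² − (Σx)²/n = 204 − 162 = 42
Sxy = Σxy − (Σx)(Σy)/n = 81.94 − 95.58 = -13.64
b = Sxy/Sxx = -13.64/42 = -0.324762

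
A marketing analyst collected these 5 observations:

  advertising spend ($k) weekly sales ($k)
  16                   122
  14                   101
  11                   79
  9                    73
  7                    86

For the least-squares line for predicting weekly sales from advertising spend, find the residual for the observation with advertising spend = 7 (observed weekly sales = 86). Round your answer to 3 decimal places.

13.534

n = 5, Σx = 57, Σy = 461, Σxy = 5494, Σx² = 703
Sxx = Σx² − (Σx)²/n = 703 − 649.8 = 53.2
Sxy = Σxy − (Σx)(Σy)/n = 5494 − 5255.4 = 238.6
b = Sxy/Sxx = 238.6/53.2 = 4.484962
a = ȳ − b·x̄ = 92.2 − 4.484962·11.4 = 41.071429
ŷ(7) = 41.071429 + 4.484962·7 = 72.466165
residual = y − ŷ = 86 − 72.466165 = 13.533835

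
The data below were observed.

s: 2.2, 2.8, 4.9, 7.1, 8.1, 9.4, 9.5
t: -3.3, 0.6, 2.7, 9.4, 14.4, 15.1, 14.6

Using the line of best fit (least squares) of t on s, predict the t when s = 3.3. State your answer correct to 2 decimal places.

n = 7, Σx = 44, Σy = 53.5, Σxy = 471.67, Σx² = 331.32
Sxx = Σx² − (Σx)²/n = 331.32 − 276.571429 = 54.748571
Sxy = Σxy − (Σx)(Σy)/n = 471.67 − 336.285714 = 135.384286
b = Sxy/Sxx = 135.384286/54.748571 = 2.472837
a = ȳ − b·x̄ = 7.642857 − 2.472837·6.285714 = -7.900689
ŷ(3.3) = a + b·3.3 = -7.900689 + 2.472837·3.3 = 0.259673

0.26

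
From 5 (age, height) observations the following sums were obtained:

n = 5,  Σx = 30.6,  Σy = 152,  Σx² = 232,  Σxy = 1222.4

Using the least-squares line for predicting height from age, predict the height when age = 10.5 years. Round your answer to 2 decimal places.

Sxx = Σx² − (Σx)²/n = 232 − 187.272 = 44.728
Sxy = Σxy − (Σx)(Σy)/n = 1222.4 − 930.24 = 292.16
b = Sxy/Sxx = 292.16/44.728 = 6.531926
a = ȳ − b·x̄ = 30.4 − 6.531926·6.12 = -9.575389
ŷ(10.5) = a + b·10.5 = -9.575389 + 6.531926·10.5 = 59.009837

59.01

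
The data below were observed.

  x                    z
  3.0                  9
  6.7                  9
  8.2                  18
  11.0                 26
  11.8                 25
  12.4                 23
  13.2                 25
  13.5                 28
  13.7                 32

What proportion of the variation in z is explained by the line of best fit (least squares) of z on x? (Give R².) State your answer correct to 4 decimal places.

n = 9, Σx = 93.5, Σy = 195, Σxy = 2247.5, Σx² = 1079.31, Σy² = 4749
Sxx = Σx² − (Σx)²/n = 1079.31 − 971.361111 = 107.948889
Sxy = Σxy − (Σx)(Σy)/n = 2247.5 − 2025.833333 = 221.666667
Syy = Σy² − (Σy)²/n = 4749 − 4225 = 524
R² = Sxy²/(Sxx·Syy) = (221.666667)²/(107.948889·524) = 0.868663

0.8687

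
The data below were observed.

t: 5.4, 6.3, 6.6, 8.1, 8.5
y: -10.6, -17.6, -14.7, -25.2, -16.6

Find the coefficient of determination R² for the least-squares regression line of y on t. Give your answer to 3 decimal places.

0.483

n = 5, Σx = 34.9, Σy = -84.7, Σxy = -610.36, Σx² = 250.27, Σy² = 1548.81
Sxx = Σx² − (Σx)²/n = 250.27 − 243.602 = 6.668
Sxy = Σxy − (Σx)(Σy)/n = -610.36 − (-591.206) = -19.154
Syy = Σy² − (Σy)²/n = 1548.81 − 1434.818 = 113.992
R² = Sxy²/(Sxx·Syy) = (-19.154)²/(6.668·113.992) = 0.482669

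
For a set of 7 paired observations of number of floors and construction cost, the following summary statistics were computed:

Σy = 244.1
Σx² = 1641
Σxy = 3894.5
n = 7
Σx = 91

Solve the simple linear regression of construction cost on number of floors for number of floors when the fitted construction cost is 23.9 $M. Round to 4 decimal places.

6.0326

Sxx = Σx² − (Σx)²/n = 1641 − 1183 = 458
Sxy = Σxy − (Σx)(Σy)/n = 3894.5 − 3173.3 = 721.2
b = Sxy/Sxx = 721.2/458 = 1.574672
a = ȳ − b·x̄ = 34.871429 − 1.574672·13 = 14.400686
Set a + b·x = 23.9: x = (23.9 − 14.400686) / 1.574672 = 6.032565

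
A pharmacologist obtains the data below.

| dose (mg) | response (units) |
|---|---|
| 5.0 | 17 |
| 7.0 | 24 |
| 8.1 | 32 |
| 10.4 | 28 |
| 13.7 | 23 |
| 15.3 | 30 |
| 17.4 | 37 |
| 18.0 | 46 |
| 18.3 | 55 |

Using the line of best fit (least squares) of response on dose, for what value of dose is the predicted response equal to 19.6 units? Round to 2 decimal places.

5.62

n = 9, Σx = 113.2, Σy = 292, Σxy = 4055.8, Σx² = 1631.2
Sxx = Σx² − (Σx)²/n = 1631.2 − 1423.804444 = 207.395556
Sxy = Σxy − (Σx)(Σy)/n = 4055.8 − 3672.711111 = 383.088889
b = Sxy/Sxx = 383.088889/207.395556 = 1.847141
a = ȳ − b·x̄ = 32.444444 − 1.847141·12.577778 = 9.211512
Set a + b·x = 19.6: x = (19.6 − 9.211512) / 1.847141 = 5.624090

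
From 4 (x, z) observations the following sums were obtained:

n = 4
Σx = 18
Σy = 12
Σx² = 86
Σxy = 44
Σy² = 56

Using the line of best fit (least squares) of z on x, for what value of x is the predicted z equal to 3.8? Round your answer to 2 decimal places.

Sxx = Σx² − (Σx)²/n = 86 − 81 = 5
Sxy = Σxy − (Σx)(Σy)/n = 44 − 54 = -10
b = Sxy/Sxx = -10/5 = -2
a = ȳ − b·x̄ = 3 − (-2)·4.5 = 12
Set a + b·x = 3.8: x = (3.8 − 12) / (-2) = 4.1

4.10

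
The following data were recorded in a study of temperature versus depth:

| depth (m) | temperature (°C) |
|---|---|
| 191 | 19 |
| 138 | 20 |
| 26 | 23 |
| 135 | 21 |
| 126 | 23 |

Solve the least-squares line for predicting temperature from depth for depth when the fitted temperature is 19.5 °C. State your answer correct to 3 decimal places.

195.424

n = 5, Σx = 616, Σy = 106, Σxy = 12720, Σx² = 90302
Sxx = Σx² − (Σx)²/n = 90302 − 75891.2 = 14410.8
Sxy = Σxy − (Σx)(Σy)/n = 12720 − 13059.2 = -339.2
b = Sxy/Sxx = -339.2/14410.8 = -0.023538
a = ȳ − b·x̄ = 21.2 − (-0.023538)·123.2 = 24.099870
Set a + b·x = 19.5: x = (19.5 − 24.099870) / (-0.023538) = 195.423939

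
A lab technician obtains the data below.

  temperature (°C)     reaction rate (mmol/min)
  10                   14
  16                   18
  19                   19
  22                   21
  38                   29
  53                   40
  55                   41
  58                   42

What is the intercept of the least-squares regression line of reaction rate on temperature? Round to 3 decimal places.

7.951

n = 8, Σx = 271, Σy = 224, Σxy = 9164, Σx² = 11843
Sxx = Σx² − (Σx)²/n = 11843 − 9180.125 = 2662.875
Sxy = Σxy − (Σx)(Σy)/n = 9164 − 7588 = 1576
b = Sxy/Sxx = 1576/2662.875 = 0.591842
a = ȳ − b·x̄ = 28 − 0.591842·33.875 = 7.951368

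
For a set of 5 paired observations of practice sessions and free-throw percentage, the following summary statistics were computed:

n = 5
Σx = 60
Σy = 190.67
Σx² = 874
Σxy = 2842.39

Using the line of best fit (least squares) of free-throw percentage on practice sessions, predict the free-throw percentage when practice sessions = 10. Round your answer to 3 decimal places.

Sxx = Σx² − (Σx)²/n = 874 − 720 = 154
Sxy = Σxy − (Σx)(Σy)/n = 2842.39 − 2288.04 = 554.35
b = Sxy/Sxx = 554.35/154 = 3.599675
a = ȳ − b·x̄ = 38.134 − 3.599675·12 = -5.062104
ŷ(10) = a + b·10 = -5.062104 + 3.599675·10 = 30.934649

30.935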